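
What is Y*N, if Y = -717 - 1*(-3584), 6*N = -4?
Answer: -5734/3 ≈ -1911.3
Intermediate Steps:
N = -⅔ (N = (⅙)*(-4) = -⅔ ≈ -0.66667)
Y = 2867 (Y = -717 + 3584 = 2867)
Y*N = 2867*(-⅔) = -5734/3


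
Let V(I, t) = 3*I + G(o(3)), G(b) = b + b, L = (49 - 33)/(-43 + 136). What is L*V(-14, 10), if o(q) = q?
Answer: -192/31 ≈ -6.1936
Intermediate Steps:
L = 16/93 ≈ 0.17204
G(b) = 2*b
V(I, t) = 6 + 3*I (V(I, t) = 3*I + 2*3 = 3*I + 6 = 6 + 3*I)
L*V(-14, 10) = 16*(6 + 3*(-14))/93 = 16*(6 - 42)/93 = (16/93)*(-36) = -192/31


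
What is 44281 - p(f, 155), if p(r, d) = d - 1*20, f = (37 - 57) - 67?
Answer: 44146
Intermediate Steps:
f = -87 (f = -20 - 67 = -87)
p(r, d) = -20 + d (p(r, d) = d - 20 = -20 + d)
44281 - p(f, 155) = 44281 - (-20 + 155) = 44281 - 1*135 = 44281 - 135 = 44146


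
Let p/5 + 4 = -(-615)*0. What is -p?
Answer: 20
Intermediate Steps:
p = -20 (p = -20 + 5*(-(-615)*0) = -20 + 5*(-41*0) = -20 + 5*0 = -20 + 0 = -20)
-p = -1*(-20) = 20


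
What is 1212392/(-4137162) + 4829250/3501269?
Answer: 7867239531526/7242658529289 ≈ 1.0862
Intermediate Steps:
1212392/(-4137162) + 4829250/3501269 = 1212392*(-1/4137162) + 4829250*(1/3501269) = -606196/2068581 + 4829250/3501269 = 7867239531526/7242658529289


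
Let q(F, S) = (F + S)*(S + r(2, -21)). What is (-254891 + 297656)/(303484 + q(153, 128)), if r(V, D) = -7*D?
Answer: 42765/380759 ≈ 0.11232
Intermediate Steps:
q(F, S) = (147 + S)*(F + S) (q(F, S) = (F + S)*(S - 7*(-21)) = (F + S)*(S + 147) = (F + S)*(147 + S) = (147 + S)*(F + S))
(-254891 + 297656)/(303484 + q(153, 128)) = (-254891 + 297656)/(303484 + (128² + 147*153 + 147*128 + 153*128)) = 42765/(303484 + (16384 + 22491 + 18816 + 19584)) = 42765/(303484 + 77275) = 42765/380759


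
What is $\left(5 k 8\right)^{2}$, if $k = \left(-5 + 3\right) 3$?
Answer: $57600$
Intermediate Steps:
$k = -6$ ($k = \left(-2\right) 3 = -6$)
$\left(5 k 8\right)^{2} = \left(5 \left(-6\right) 8\right)^{2} = \left(\left(-30\right) 8\right)^{2} = \left(-240\right)^{2} = 57600$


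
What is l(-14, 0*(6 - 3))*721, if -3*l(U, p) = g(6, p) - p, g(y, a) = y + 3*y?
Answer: -5768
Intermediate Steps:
g(y, a) = 4*y
l(U, p) = -8 + p/3 (l(U, p) = -(4*6 - p)/3 = -(24 - p)/3 = -8 + p/3)
l(-14, 0*(6 - 3))*721 = (-8 + (0*(6 - 3))/3)*721 = (-8 + (0*3)/3)*721 = (-8 + (⅓)*0)*721 = (-8 + 0)*721 = -8*721 = -5768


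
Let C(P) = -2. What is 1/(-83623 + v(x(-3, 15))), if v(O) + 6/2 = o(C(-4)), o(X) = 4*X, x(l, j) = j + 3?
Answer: -1/83634 ≈ -1.1957e-5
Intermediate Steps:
x(l, j) = 3 + j
v(O) = -11 (v(O) = -3 + 4*(-2) = -3 - 8 = -11)
1/(-83623 + v(x(-3, 15))) = 1/(-83623 - 11) = 1/(-83634) = -1/83634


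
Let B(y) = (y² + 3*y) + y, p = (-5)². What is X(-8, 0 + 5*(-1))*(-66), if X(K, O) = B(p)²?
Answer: -34691250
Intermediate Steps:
p = 25
B(y) = y² + 4*y
X(K, O) = 525625 (X(K, O) = (25*(4 + 25))² = (25*29)² = 725² = 525625)
X(-8, 0 + 5*(-1))*(-66) = 525625*(-66) = -34691250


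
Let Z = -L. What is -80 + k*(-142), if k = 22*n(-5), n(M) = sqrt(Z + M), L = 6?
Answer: -80 - 3124*I*sqrt(11) ≈ -80.0 - 10361.0*I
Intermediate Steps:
Z = -6 (Z = -1*6 = -6)
n(M) = sqrt(-6 + M)
k = 22*I*sqrt(11) (k = 22*sqrt(-6 - 5) = 22*sqrt(-11) = 22*(I*sqrt(11)) = 22*I*sqrt(11) ≈ 72.966*I)
-80 + k*(-142) = -80 + (22*I*sqrt(11))*(-142) = -80 - 3124*I*sqrt(11)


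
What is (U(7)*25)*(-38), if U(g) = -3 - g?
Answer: 9500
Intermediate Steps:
(U(7)*25)*(-38) = ((-3 - 1*7)*25)*(-38) = ((-3 - 7)*25)*(-38) = -10*25*(-38) = -250*(-38) = 9500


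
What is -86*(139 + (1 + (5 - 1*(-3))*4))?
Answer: -14792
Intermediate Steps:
-86*(139 + (1 + (5 - 1*(-3))*4)) = -86*(139 + (1 + (5 + 3)*4)) = -86*(139 + (1 + 8*4)) = -86*(139 + (1 + 32)) = -86*(139 + 33) = -86*172 = -14792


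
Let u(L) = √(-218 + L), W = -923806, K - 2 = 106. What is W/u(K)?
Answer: 461903*I*√110/55 ≈ 88082.0*I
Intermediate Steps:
K = 108 (K = 2 + 106 = 108)
W/u(K) = -923806/√(-218 + 108) = -923806*(-I*√110/110) = -(-461903)*I*√110/55 = 461903*I*√110/55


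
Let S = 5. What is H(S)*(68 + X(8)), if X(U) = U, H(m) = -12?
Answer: -912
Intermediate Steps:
H(S)*(68 + X(8)) = -12*(68 + 8) = -12*76 = -912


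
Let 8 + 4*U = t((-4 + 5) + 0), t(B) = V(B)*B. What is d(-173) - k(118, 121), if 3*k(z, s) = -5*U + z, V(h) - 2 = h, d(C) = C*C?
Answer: 358651/12 ≈ 29888.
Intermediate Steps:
d(C) = C²
V(h) = 2 + h
t(B) = B*(2 + B) (t(B) = (2 + B)*B = B*(2 + B))
U = -5/4 (U = -2 + (((-4 + 5) + 0)*(2 + ((-4 + 5) + 0)))/4 = -2 + ((1 + 0)*(2 + (1 + 0)))/4 = -2 + (1*(2 + 1))/4 = -2 + (1*3)/4 = -2 + (¼)*3 = -2 + ¾ = -5/4 ≈ -1.2500)
k(z, s) = 25/12 + z/3 (k(z, s) = (-5*(-5/4) + z)/3 = (25/4 + z)/3 = 25/12 + z/3)
d(-173) - k(118, 121) = (-173)² - (25/12 + (⅓)*118) = 29929 - (25/12 + 118/3) = 29929 - 1*497/12 = 29929 - 497/12 = 358651/12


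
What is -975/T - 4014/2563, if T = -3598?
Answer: -11943447/9221674 ≈ -1.2951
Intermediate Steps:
-975/T - 4014/2563 = -975/(-3598) - 4014/2563 = -975*(-1/3598) - 4014*1/2563 = 975/3598 - 4014/2563 = -11943447/9221674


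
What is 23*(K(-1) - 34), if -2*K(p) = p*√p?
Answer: -782 + 23*I/2 ≈ -782.0 + 11.5*I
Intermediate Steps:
K(p) = -p^(3/2)/2 (K(p) = -p*√p/2 = -p^(3/2)/2)
23*(K(-1) - 34) = 23*(-(-1)*I/2 - 34) = 23*(I/2 - 34) = 23*(-34 + I/2) = -782 + 23*I/2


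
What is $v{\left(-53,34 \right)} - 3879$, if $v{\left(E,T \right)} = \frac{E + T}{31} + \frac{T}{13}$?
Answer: $- \frac{1562430}{403} \approx -3877.0$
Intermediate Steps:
$v{\left(E,T \right)} = \frac{E}{31} + \frac{44 T}{403}$ ($v{\left(E,T \right)} = \left(E + T\right) \frac{1}{31} + T \frac{1}{13} = \left(\frac{E}{31} + \frac{T}{31}\right) + \frac{T}{13} = \frac{E}{31} + \frac{44 T}{403}$)
$v{\left(-53,34 \right)} - 3879 = \left(\frac{1}{31} \left(-53\right) + \frac{44}{403} \cdot 34\right) - 3879 = \left(- \frac{53}{31} + \frac{1496}{403}\right) - 3879 = \frac{807}{403} - 3879 = - \frac{1562430}{403}$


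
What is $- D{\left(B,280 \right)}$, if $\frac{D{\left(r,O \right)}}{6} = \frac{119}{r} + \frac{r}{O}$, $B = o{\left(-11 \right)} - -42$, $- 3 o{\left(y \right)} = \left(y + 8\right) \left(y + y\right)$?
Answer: $- \frac{2529}{70} \approx -36.129$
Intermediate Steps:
$o{\left(y \right)} = - \frac{2 y \left(8 + y\right)}{3}$ ($o{\left(y \right)} = - \frac{\left(y + 8\right) \left(y + y\right)}{3} = - \frac{\left(8 + y\right) 2 y}{3} = - \frac{2 y \left(8 + y\right)}{3}$)
$B = 20$ ($B = \left(- \frac{2}{3}\right) \left(-11\right) \left(8 - 11\right) - -42 = \left(- \frac{2}{3}\right) \left(-11\right) \left(-3\right) + 42 = -22 + 42 = 20$)
$D{\left(r,O \right)} = \frac{714}{r} + \frac{6 r}{O}$ ($D{\left(r,O \right)} = 6 \left(\frac{119}{r} + \frac{r}{O}\right) = \frac{714}{r} + \frac{6 r}{O}$)
$- D{\left(B,280 \right)} = - (\frac{714}{20} + 6 \cdot 20 \cdot \frac{1}{280}) = - (714 \cdot \frac{1}{20} + 6 \cdot 20 \cdot \frac{1}{280}) = - (\frac{357}{10} + \frac{3}{7}) = \left(-1\right) \frac{2529}{70} = - \frac{2529}{70}$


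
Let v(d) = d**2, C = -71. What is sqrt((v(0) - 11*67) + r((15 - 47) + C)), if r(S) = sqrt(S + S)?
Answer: sqrt(-737 + I*sqrt(206)) ≈ 0.2643 + 27.149*I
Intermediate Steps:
r(S) = sqrt(2)*sqrt(S) (r(S) = sqrt(2*S) = sqrt(2)*sqrt(S))
sqrt((v(0) - 11*67) + r((15 - 47) + C)) = sqrt((0**2 - 11*67) + sqrt(2)*sqrt((15 - 47) - 71)) = sqrt((0 - 737) + sqrt(2)*sqrt(-32 - 71)) = sqrt(-737 + sqrt(2)*sqrt(-103)) = sqrt(-737 + sqrt(2)*(I*sqrt(103))) = sqrt(-737 + I*sqrt(206))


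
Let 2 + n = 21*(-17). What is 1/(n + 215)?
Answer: -1/144 ≈ -0.0069444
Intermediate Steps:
n = -359 (n = -2 + 21*(-17) = -2 - 357 = -359)
1/(n + 215) = 1/(-359 + 215) = 1/(-144) = -1/144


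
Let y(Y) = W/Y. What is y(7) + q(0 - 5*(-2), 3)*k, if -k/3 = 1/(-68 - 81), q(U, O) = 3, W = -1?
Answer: -86/1043 ≈ -0.082454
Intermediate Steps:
k = 3/149 (k = -3/(-68 - 81) = -3/(-149) = -3*(-1/149) = 3/149 ≈ 0.020134)
y(Y) = -1/Y
y(7) + q(0 - 5*(-2), 3)*k = -1/7 + 3*(3/149) = -1*⅐ + 9/149 = -⅐ + 9/149 = -86/1043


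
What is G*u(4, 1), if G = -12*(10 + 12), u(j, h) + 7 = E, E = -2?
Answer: 2376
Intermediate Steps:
u(j, h) = -9 (u(j, h) = -7 - 2 = -9)
G = -264 (G = -12*22 = -264)
G*u(4, 1) = -264*(-9) = 2376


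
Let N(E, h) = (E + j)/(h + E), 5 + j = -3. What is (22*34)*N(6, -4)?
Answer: -748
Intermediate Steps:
j = -8 (j = -5 - 3 = -8)
N(E, h) = (-8 + E)/(E + h) (N(E, h) = (E - 8)/(h + E) = (-8 + E)/(E + h))
(22*34)*N(6, -4) = (22*34)*((-8 + 6)/(6 - 4)) = 748*(-2/2) = 748*((1/2)*(-2)) = 748*(-1) = -748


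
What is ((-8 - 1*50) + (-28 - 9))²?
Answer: 9025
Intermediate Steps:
((-8 - 1*50) + (-28 - 9))² = ((-8 - 50) - 37)² = (-58 - 37)² = (-95)² = 9025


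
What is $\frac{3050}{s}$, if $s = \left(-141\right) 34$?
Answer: $- \frac{1525}{2397} \approx -0.63621$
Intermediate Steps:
$s = -4794$
$\frac{3050}{s} = \frac{3050}{-4794} = 3050 \left(- \frac{1}{4794}\right) = - \frac{1525}{2397}$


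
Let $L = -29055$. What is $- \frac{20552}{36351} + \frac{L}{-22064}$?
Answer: $\frac{86102711}{114578352} \approx 0.75147$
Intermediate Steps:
$- \frac{20552}{36351} + \frac{L}{-22064} = - \frac{20552}{36351} - \frac{29055}{-22064} = \left(-20552\right) \frac{1}{36351} - - \frac{29055}{22064} = - \frac{2936}{5193} + \frac{29055}{22064} = \frac{86102711}{114578352}$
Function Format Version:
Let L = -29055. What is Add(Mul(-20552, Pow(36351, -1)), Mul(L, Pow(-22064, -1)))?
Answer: Rational(86102711, 114578352) ≈ 0.75147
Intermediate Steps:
Add(Mul(-20552, Pow(36351, -1)), Mul(L, Pow(-22064, -1))) = Add(Mul(-20552, Pow(36351, -1)), Mul(-29055, Pow(-22064, -1))) = Add(Mul(-20552, Rational(1, 36351)), Mul(-29055, Rational(-1, 22064))) = Add(Rational(-2936, 5193), Rational(29055, 22064)) = Rational(86102711, 114578352)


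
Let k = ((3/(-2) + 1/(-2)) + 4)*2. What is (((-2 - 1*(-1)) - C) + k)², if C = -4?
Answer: 49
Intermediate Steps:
k = 4 (k = ((3*(-½) + 1*(-½)) + 4)*2 = ((-3/2 - ½) + 4)*2 = (-2 + 4)*2 = 2*2 = 4)
(((-2 - 1*(-1)) - C) + k)² = (((-2 - 1*(-1)) - 1*(-4)) + 4)² = (((-2 + 1) + 4) + 4)² = ((-1 + 4) + 4)² = (3 + 4)² = 7² = 49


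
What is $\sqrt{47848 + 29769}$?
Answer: $\sqrt{77617} \approx 278.6$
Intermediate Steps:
$\sqrt{47848 + 29769} = \sqrt{77617}$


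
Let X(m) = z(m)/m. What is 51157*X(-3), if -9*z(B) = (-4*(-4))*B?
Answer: -818512/9 ≈ -90946.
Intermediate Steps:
z(B) = -16*B/9 (z(B) = -(-4*(-4))*B/9 = -16*B/9)
X(m) = -16/9 (X(m) = (-16*m/9)/m = -16/9)
51157*X(-3) = 51157*(-16/9) = -818512/9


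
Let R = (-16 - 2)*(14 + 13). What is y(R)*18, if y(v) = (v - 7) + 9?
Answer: -8712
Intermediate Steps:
R = -486 (R = -18*27 = -486)
y(v) = 2 + v (y(v) = (-7 + v) + 9 = 2 + v)
y(R)*18 = (2 - 486)*18 = -484*18 = -8712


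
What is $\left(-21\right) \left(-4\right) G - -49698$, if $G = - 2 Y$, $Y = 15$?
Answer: $47178$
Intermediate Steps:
$G = -30$ ($G = \left(-2\right) 15 = -30$)
$\left(-21\right) \left(-4\right) G - -49698 = \left(-21\right) \left(-4\right) \left(-30\right) - -49698 = 84 \left(-30\right) + 49698 = -2520 + 49698 = 47178$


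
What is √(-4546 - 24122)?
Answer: 2*I*√7167 ≈ 169.32*I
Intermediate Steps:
√(-4546 - 24122) = √(-28668) = 2*I*√7167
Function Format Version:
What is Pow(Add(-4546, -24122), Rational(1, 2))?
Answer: Mul(2, I, Pow(7167, Rational(1, 2))) ≈ Mul(169.32, I)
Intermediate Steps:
Pow(Add(-4546, -24122), Rational(1, 2)) = Pow(-28668, Rational(1, 2)) = Mul(2, I, Pow(7167, Rational(1, 2)))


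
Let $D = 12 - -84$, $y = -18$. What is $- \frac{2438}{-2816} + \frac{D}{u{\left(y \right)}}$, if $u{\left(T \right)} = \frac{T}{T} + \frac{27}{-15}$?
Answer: $- \frac{167741}{1408} \approx -119.13$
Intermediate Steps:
$u{\left(T \right)} = - \frac{4}{5}$ ($u{\left(T \right)} = 1 + 27 \left(- \frac{1}{15}\right) = 1 - \frac{9}{5} = - \frac{4}{5}$)
$D = 96$ ($D = 12 + 84 = 96$)
$- \frac{2438}{-2816} + \frac{D}{u{\left(y \right)}} = - \frac{2438}{-2816} + \frac{96}{- \frac{4}{5}} = \left(-2438\right) \left(- \frac{1}{2816}\right) + 96 \left(- \frac{5}{4}\right) = \frac{1219}{1408} - 120 = - \frac{167741}{1408}$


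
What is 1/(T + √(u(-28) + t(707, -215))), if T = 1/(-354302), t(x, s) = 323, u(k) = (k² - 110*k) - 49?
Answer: 354302/519442756010151 + 125529907204*√4138/519442756010151 ≈ 0.015546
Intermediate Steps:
u(k) = -49 + k² - 110*k
T = -1/354302 ≈ -2.8224e-6
1/(T + √(u(-28) + t(707, -215))) = 1/(-1/354302 + √((-49 + (-28)² - 110*(-28)) + 323)) = 1/(-1/354302 + √((-49 + 784 + 3080) + 323)) = 1/(-1/354302 + √(3815 + 323)) = 1/(-1/354302 + √4138)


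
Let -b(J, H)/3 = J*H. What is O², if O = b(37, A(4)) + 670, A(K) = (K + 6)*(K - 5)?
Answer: 3168400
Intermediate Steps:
A(K) = (-5 + K)*(6 + K) (A(K) = (6 + K)*(-5 + K) = (-5 + K)*(6 + K))
b(J, H) = -3*H*J (b(J, H) = -3*J*H = -3*H*J)
O = 1780 (O = -3*(-30 + 4 + 4²)*37 + 670 = -3*(-30 + 4 + 16)*37 + 670 = -3*(-10)*37 + 670 = 1110 + 670 = 1780)
O² = 1780² = 3168400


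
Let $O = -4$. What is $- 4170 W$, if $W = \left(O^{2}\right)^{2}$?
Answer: $-1067520$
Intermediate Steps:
$W = 256$ ($W = \left(\left(-4\right)^{2}\right)^{2} = 16^{2} = 256$)
$- 4170 W = \left(-4170\right) 256 = -1067520$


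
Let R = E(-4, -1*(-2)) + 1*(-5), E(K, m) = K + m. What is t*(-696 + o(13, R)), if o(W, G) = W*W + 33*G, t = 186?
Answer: -140988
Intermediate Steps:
R = -7 (R = (-4 - 1*(-2)) + 1*(-5) = (-4 + 2) - 5 = -2 - 5 = -7)
o(W, G) = W**2 + 33*G
t*(-696 + o(13, R)) = 186*(-696 + (13**2 + 33*(-7))) = 186*(-696 + (169 - 231)) = 186*(-696 - 62) = 186*(-758) = -140988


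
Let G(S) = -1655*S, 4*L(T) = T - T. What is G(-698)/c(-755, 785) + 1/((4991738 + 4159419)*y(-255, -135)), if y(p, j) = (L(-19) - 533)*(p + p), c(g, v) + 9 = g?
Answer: -359200411206804767/237561885198105 ≈ -1512.0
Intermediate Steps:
c(g, v) = -9 + g
L(T) = 0 (L(T) = (T - T)/4 = (¼)*0 = 0)
y(p, j) = -1066*p (y(p, j) = (0 - 533)*(p + p) = -1066*p)
G(-698)/c(-755, 785) + 1/((4991738 + 4159419)*y(-255, -135)) = (-1655*(-698))/(-9 - 755) + 1/((4991738 + 4159419)*((-1066*(-255)))) = 1155190/(-764) + 1/(9151157*271830) = 1155190*(-1/764) + (1/9151157)*(1/271830) = -577595/382 + 1/2487559007310 = -359200411206804767/237561885198105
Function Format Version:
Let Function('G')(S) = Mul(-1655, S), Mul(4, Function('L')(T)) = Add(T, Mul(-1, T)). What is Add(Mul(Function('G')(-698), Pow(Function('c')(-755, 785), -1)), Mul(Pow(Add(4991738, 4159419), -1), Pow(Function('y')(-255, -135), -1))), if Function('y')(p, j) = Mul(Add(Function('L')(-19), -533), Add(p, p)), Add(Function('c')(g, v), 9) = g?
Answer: Rational(-359200411206804767, 237561885198105) ≈ -1512.0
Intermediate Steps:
Function('c')(g, v) = Add(-9, g)
Function('L')(T) = 0 (Function('L')(T) = Mul(Rational(1, 4), Add(T, Mul(-1, T))) = Mul(Rational(1, 4), 0) = 0)
Function('y')(p, j) = Mul(-1066, p) (Function('y')(p, j) = Mul(Add(0, -533), Add(p, p)) = Mul(-533, Mul(2, p)) = Mul(-1066, p))
Add(Mul(Function('G')(-698), Pow(Function('c')(-755, 785), -1)), Mul(Pow(Add(4991738, 4159419), -1), Pow(Function('y')(-255, -135), -1))) = Add(Mul(Mul(-1655, -698), Pow(Add(-9, -755), -1)), Mul(Pow(Add(4991738, 4159419), -1), Pow(Mul(-1066, -255), -1))) = Add(Mul(1155190, Pow(-764, -1)), Mul(Pow(9151157, -1), Pow(271830, -1))) = Add(Mul(1155190, Rational(-1, 764)), Mul(Rational(1, 9151157), Rational(1, 271830))) = Add(Rational(-577595, 382), Rational(1, 2487559007310)) = Rational(-359200411206804767, 237561885198105)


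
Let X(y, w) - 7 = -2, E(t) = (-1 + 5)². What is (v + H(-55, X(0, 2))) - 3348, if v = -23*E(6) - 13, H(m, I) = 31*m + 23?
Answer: -5411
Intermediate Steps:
E(t) = 16 (E(t) = 4² = 16)
X(y, w) = 5 (X(y, w) = 7 - 2 = 5)
H(m, I) = 23 + 31*m
v = -381 (v = -23*16 - 13 = -368 - 13 = -381)
(v + H(-55, X(0, 2))) - 3348 = (-381 + (23 + 31*(-55))) - 3348 = (-381 + (23 - 1705)) - 3348 = (-381 - 1682) - 3348 = -2063 - 3348 = -5411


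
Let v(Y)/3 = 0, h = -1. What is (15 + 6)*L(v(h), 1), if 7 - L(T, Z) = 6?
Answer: 21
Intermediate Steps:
v(Y) = 0 (v(Y) = 3*0 = 0)
L(T, Z) = 1 (L(T, Z) = 7 - 1*6 = 7 - 6 = 1)
(15 + 6)*L(v(h), 1) = (15 + 6)*1 = 21*1 = 21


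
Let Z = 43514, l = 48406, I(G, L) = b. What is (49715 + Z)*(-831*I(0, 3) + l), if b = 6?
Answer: 4048003180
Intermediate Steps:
I(G, L) = 6
(49715 + Z)*(-831*I(0, 3) + l) = (49715 + 43514)*(-831*6 + 48406) = 93229*(-4986 + 48406) = 93229*43420 = 4048003180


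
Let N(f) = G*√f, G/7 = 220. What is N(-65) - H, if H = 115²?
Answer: -13225 + 1540*I*√65 ≈ -13225.0 + 12416.0*I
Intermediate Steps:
G = 1540 (G = 7*220 = 1540)
H = 13225
N(f) = 1540*√f
N(-65) - H = 1540*√(-65) - 1*13225 = 1540*(I*√65) - 13225 = 1540*I*√65 - 13225 = -13225 + 1540*I*√65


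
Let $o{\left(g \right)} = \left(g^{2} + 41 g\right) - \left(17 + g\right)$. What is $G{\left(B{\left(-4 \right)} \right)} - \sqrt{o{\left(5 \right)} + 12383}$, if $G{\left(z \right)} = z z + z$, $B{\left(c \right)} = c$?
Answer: $12 - 3 \sqrt{1399} \approx -100.21$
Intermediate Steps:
$G{\left(z \right)} = z + z^{2}$ ($G{\left(z \right)} = z^{2} + z = z + z^{2}$)
$o{\left(g \right)} = -17 + g^{2} + 40 g$
$G{\left(B{\left(-4 \right)} \right)} - \sqrt{o{\left(5 \right)} + 12383} = - 4 \left(1 - 4\right) - \sqrt{\left(-17 + 5^{2} + 40 \cdot 5\right) + 12383} = \left(-4\right) \left(-3\right) - \sqrt{\left(-17 + 25 + 200\right) + 12383} = 12 - \sqrt{208 + 12383} = 12 - \sqrt{12591} = 12 - 3 \sqrt{1399}$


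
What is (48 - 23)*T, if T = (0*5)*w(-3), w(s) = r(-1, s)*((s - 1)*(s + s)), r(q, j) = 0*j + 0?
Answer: 0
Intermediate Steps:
r(q, j) = 0 (r(q, j) = 0 + 0 = 0)
w(s) = 0 (w(s) = 0*((s - 1)*(s + s)) = 0*((-1 + s)*(2*s)) = 0*(2*s*(-1 + s)) = 0)
T = 0 (T = (0*5)*0 = 0*0 = 0)
(48 - 23)*T = (48 - 23)*0 = 25*0 = 0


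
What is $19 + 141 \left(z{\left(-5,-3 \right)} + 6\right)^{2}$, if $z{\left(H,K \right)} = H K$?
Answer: $62200$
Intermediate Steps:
$19 + 141 \left(z{\left(-5,-3 \right)} + 6\right)^{2} = 19 + 141 \left(\left(-5\right) \left(-3\right) + 6\right)^{2} = 19 + 141 \left(15 + 6\right)^{2} = 19 + 141 \cdot 21^{2} = 19 + 141 \cdot 441 = 19 + 62181 = 62200$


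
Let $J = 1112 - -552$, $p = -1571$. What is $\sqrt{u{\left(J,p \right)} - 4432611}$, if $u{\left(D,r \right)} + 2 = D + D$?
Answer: $i \sqrt{4429285} \approx 2104.6 i$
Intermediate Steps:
$J = 1664$ ($J = 1112 + 552 = 1664$)
$u{\left(D,r \right)} = -2 + 2 D$ ($u{\left(D,r \right)} = -2 + \left(D + D\right) = -2 + 2 D$)
$\sqrt{u{\left(J,p \right)} - 4432611} = \sqrt{\left(-2 + 2 \cdot 1664\right) - 4432611} = \sqrt{\left(-2 + 3328\right) - 4432611} = \sqrt{3326 - 4432611} = \sqrt{-4429285} = i \sqrt{4429285}$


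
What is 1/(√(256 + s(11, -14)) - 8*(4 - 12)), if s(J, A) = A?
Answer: 32/1927 - 11*√2/3854 ≈ 0.012570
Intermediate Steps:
1/(√(256 + s(11, -14)) - 8*(4 - 12)) = 1/(√(256 - 14) - 8*(4 - 12)) = 1/(√242 - 8*(-8)) = 1/(11*√2 + 64) = 1/(64 + 11*√2)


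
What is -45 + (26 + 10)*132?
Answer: 4707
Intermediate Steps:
-45 + (26 + 10)*132 = -45 + 36*132 = -45 + 4752 = 4707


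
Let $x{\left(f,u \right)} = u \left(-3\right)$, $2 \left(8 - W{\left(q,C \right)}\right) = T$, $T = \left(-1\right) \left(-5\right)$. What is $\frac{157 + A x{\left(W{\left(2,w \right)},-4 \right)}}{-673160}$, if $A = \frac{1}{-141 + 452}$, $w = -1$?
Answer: $- \frac{48839}{209352760} \approx -0.00023329$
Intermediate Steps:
$T = 5$
$W{\left(q,C \right)} = \frac{11}{2}$ ($W{\left(q,C \right)} = 8 - \frac{5}{2} = \frac{11}{2}$)
$A = \frac{1}{311} \approx 0.0032154$
$x{\left(f,u \right)} = - 3 u$
$\frac{157 + A x{\left(W{\left(2,w \right)},-4 \right)}}{-673160} = \frac{157 + \frac{\left(-3\right) \left(-4\right)}{311}}{-673160} = \left(157 + \frac{1}{311} \cdot 12\right) \left(- \frac{1}{673160}\right) = \left(157 + \frac{12}{311}\right) \left(- \frac{1}{673160}\right) = \frac{48839}{311} \left(- \frac{1}{673160}\right) = - \frac{48839}{209352760}$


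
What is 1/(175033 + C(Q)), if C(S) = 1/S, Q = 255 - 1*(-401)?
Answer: 656/114821649 ≈ 5.7132e-6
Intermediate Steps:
Q = 656 (Q = 255 + 401 = 656)
1/(175033 + C(Q)) = 1/(175033 + 1/656) = 1/(114821649/656) = 656/114821649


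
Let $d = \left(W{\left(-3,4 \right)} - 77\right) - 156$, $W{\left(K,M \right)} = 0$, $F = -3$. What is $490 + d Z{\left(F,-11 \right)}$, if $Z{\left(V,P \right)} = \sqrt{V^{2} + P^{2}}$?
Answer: $490 - 233 \sqrt{130} \approx -2166.6$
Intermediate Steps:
$Z{\left(V,P \right)} = \sqrt{P^{2} + V^{2}}$
$d = -233$ ($d = \left(0 - 77\right) - 156 = -77 - 156 = -233$)
$490 + d Z{\left(F,-11 \right)} = 490 - 233 \sqrt{\left(-11\right)^{2} + \left(-3\right)^{2}} = 490 - 233 \sqrt{121 + 9} = 490 - 233 \sqrt{130}$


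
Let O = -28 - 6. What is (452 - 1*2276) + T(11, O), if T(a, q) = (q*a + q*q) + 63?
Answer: -979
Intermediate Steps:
O = -34
T(a, q) = 63 + q² + a*q (T(a, q) = (a*q + q²) + 63 = (q² + a*q) + 63 = 63 + q² + a*q)
(452 - 1*2276) + T(11, O) = (452 - 1*2276) + (63 + (-34)² + 11*(-34)) = (452 - 2276) + (63 + 1156 - 374) = -1824 + 845 = -979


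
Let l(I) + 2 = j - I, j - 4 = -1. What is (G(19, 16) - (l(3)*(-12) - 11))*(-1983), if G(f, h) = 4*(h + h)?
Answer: -228045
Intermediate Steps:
j = 3 (j = 4 - 1 = 3)
G(f, h) = 8*h (G(f, h) = 4*(2*h) = 8*h)
l(I) = 1 - I (l(I) = -2 + (3 - I) = 1 - I)
(G(19, 16) - (l(3)*(-12) - 11))*(-1983) = (8*16 - ((1 - 1*3)*(-12) - 11))*(-1983) = (128 - ((1 - 3)*(-12) - 11))*(-1983) = (128 - (-2*(-12) - 11))*(-1983) = (128 - (24 - 11))*(-1983) = (128 - 1*13)*(-1983) = (128 - 13)*(-1983) = 115*(-1983) = -228045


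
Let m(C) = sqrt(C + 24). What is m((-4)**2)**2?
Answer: 40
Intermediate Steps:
m(C) = sqrt(24 + C)
m((-4)**2)**2 = (sqrt(24 + (-4)**2))**2 = (sqrt(24 + 16))**2 = (sqrt(40))**2 = (2*sqrt(10))**2 = 40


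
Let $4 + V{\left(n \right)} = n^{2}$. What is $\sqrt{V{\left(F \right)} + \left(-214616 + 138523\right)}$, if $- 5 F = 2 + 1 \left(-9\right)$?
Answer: $\frac{14 i \sqrt{9706}}{5} \approx 275.85 i$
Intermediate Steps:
$F = \frac{7}{5}$ ($F = - \frac{2 + 1 \left(-9\right)}{5} = - \frac{2 - 9}{5} = \left(- \frac{1}{5}\right) \left(-7\right) = \frac{7}{5} \approx 1.4$)
$V{\left(n \right)} = -4 + n^{2}$
$\sqrt{V{\left(F \right)} + \left(-214616 + 138523\right)} = \sqrt{\left(-4 + \left(\frac{7}{5}\right)^{2}\right) + \left(-214616 + 138523\right)} = \sqrt{\left(-4 + \frac{49}{25}\right) - 76093} = \sqrt{- \frac{51}{25} - 76093} = \sqrt{- \frac{1902376}{25}} = \frac{14 i \sqrt{9706}}{5}$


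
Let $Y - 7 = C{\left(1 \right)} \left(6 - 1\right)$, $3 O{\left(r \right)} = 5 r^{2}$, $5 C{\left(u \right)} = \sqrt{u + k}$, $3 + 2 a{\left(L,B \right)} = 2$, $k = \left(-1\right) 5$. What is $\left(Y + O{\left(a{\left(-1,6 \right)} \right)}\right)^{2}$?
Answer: $\frac{7345}{144} + \frac{89 i}{3} \approx 51.007 + 29.667 i$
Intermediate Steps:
$k = -5$
$a{\left(L,B \right)} = - \frac{1}{2}$ ($a{\left(L,B \right)} = - \frac{3}{2} + \frac{1}{2} \cdot 2 = - \frac{3}{2} + 1 = - \frac{1}{2}$)
$C{\left(u \right)} = \frac{\sqrt{-5 + u}}{5}$ ($C{\left(u \right)} = \frac{\sqrt{u - 5}}{5} = \frac{\sqrt{-5 + u}}{5}$)
$O{\left(r \right)} = \frac{5 r^{2}}{3}$
$Y = 7 + 2 i$ ($Y = 7 + \frac{\sqrt{-5 + 1}}{5} \left(6 - 1\right) = 7 + \frac{\sqrt{-4}}{5} \cdot 5 = 7 + \frac{2 i}{5} \cdot 5 = 7 + 2 i \approx 7.0 + 2.0 i$)
$\left(Y + O{\left(a{\left(-1,6 \right)} \right)}\right)^{2} = \left(\left(7 + 2 i\right) + \frac{5 \left(- \frac{1}{2}\right)^{2}}{3}\right)^{2} = \left(\left(7 + 2 i\right) + \frac{5}{3} \cdot \frac{1}{4}\right)^{2} = \left(\left(7 + 2 i\right) + \frac{5}{12}\right)^{2} = \left(\frac{89}{12} + 2 i\right)^{2}$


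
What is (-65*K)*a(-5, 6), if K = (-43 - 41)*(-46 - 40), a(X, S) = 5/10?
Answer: -234780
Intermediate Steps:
a(X, S) = ½ (a(X, S) = 5*(⅒) = ½)
K = 7224 (K = -84*(-86) = 7224)
(-65*K)*a(-5, 6) = -65*7224*(½) = -469560*½ = -234780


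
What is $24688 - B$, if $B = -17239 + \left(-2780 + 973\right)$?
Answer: $43734$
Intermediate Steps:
$B = -19046$ ($B = -17239 - 1807 = -19046$)
$24688 - B = 24688 - -19046 = 24688 + 19046 = 43734$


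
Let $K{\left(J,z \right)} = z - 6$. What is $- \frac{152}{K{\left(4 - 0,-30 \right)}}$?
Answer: $\frac{38}{9} \approx 4.2222$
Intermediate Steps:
$K{\left(J,z \right)} = -6 + z$ ($K{\left(J,z \right)} = z - 6 = -6 + z$)
$- \frac{152}{K{\left(4 - 0,-30 \right)}} = - \frac{152}{-6 - 30} = - \frac{152}{-36} = \left(-152\right) \left(- \frac{1}{36}\right) = \frac{38}{9}$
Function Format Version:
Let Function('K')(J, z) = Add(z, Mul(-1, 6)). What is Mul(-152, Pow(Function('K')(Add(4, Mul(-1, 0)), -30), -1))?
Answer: Rational(38, 9) ≈ 4.2222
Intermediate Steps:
Function('K')(J, z) = Add(-6, z) (Function('K')(J, z) = Add(z, -6) = Add(-6, z))
Mul(-152, Pow(Function('K')(Add(4, Mul(-1, 0)), -30), -1)) = Mul(-152, Pow(Add(-6, -30), -1)) = Mul(-152, Pow(-36, -1)) = Mul(-152, Rational(-1, 36)) = Rational(38, 9)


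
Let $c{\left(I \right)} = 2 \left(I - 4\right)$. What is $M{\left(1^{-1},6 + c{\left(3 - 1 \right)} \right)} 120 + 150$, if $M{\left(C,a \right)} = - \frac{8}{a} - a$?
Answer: $-570$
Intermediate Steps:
$c{\left(I \right)} = -8 + 2 I$ ($c{\left(I \right)} = 2 \left(-4 + I\right) = -8 + 2 I$)
$M{\left(C,a \right)} = - a - \frac{8}{a}$
$M{\left(1^{-1},6 + c{\left(3 - 1 \right)} \right)} 120 + 150 = \left(- (6 - \left(8 - 2 \left(3 - 1\right)\right)) - \frac{8}{6 - \left(8 - 2 \left(3 - 1\right)\right)}\right) 120 + 150 = \left(- (6 + \left(-8 + 2 \cdot 2\right)) - \frac{8}{6 + \left(-8 + 2 \cdot 2\right)}\right) 120 + 150 = \left(- (6 + \left(-8 + 4\right)) - \frac{8}{6 + \left(-8 + 4\right)}\right) 120 + 150 = \left(- (6 - 4) - \frac{8}{6 - 4}\right) 120 + 150 = \left(\left(-1\right) 2 - \frac{8}{2}\right) 120 + 150 = \left(-2 - 4\right) 120 + 150 = \left(-6\right) 120 + 150 = -720 + 150 = -570$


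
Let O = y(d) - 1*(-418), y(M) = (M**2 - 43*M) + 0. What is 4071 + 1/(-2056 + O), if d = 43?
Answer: 6668297/1638 ≈ 4071.0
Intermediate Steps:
y(M) = M**2 - 43*M
O = 418 (O = 43*(-43 + 43) - 1*(-418) = 43*0 + 418 = 0 + 418 = 418)
4071 + 1/(-2056 + O) = 4071 + 1/(-2056 + 418) = 4071 + 1/(-1638) = 4071 - 1/1638 = 6668297/1638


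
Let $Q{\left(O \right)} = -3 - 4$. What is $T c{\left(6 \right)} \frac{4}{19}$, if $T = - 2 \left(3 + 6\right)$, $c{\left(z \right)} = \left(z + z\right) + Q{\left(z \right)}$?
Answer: $- \frac{360}{19} \approx -18.947$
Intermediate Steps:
$Q{\left(O \right)} = -7$
$c{\left(z \right)} = -7 + 2 z$ ($c{\left(z \right)} = \left(z + z\right) - 7 = 2 z - 7 = -7 + 2 z$)
$T = -18$ ($T = \left(-2\right) 9 = -18$)
$T c{\left(6 \right)} \frac{4}{19} = - 18 \left(-7 + 2 \cdot 6\right) \frac{4}{19} = - 18 \left(-7 + 12\right) 4 \cdot \frac{1}{19} = \left(-18\right) 5 \cdot \frac{4}{19} = \left(-90\right) \frac{4}{19} = - \frac{360}{19}$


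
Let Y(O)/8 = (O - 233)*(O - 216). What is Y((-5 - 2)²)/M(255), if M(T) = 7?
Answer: 245824/7 ≈ 35118.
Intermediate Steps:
Y(O) = 8*(-233 + O)*(-216 + O) (Y(O) = 8*((O - 233)*(O - 216)) = 8*((-233 + O)*(-216 + O)) = 8*(-233 + O)*(-216 + O))
Y((-5 - 2)²)/M(255) = (402624 - 3592*(-5 - 2)² + 8*((-5 - 2)²)²)/7 = (402624 - 3592*(-7)² + 8*((-7)²)²)*(⅐) = (402624 - 3592*49 + 8*49²)*(⅐) = (402624 - 176008 + 8*2401)*(⅐) = (402624 - 176008 + 19208)*(⅐) = 245824*(⅐) = 245824/7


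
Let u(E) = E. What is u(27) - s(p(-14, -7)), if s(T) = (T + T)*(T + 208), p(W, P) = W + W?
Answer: 10107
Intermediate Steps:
p(W, P) = 2*W
s(T) = 2*T*(208 + T) (s(T) = (2*T)*(208 + T) = 2*T*(208 + T))
u(27) - s(p(-14, -7)) = 27 - 2*2*(-14)*(208 + 2*(-14)) = 27 - 2*(-28)*(208 - 28) = 27 - 2*(-28)*180 = 27 - 1*(-10080) = 27 + 10080 = 10107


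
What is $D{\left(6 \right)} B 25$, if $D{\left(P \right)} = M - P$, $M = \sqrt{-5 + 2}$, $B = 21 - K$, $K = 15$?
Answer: $-900 + 150 i \sqrt{3} \approx -900.0 + 259.81 i$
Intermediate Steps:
$B = 6$ ($B = 21 - 15 = 6$)
$M = i \sqrt{3}$ ($M = \sqrt{-3} = i \sqrt{3} \approx 1.732 i$)
$D{\left(P \right)} = - P + i \sqrt{3}$ ($D{\left(P \right)} = i \sqrt{3} - P = - P + i \sqrt{3}$)
$D{\left(6 \right)} B 25 = \left(\left(-1\right) 6 + i \sqrt{3}\right) 6 \cdot 25 = \left(-6 + i \sqrt{3}\right) 6 \cdot 25 = \left(-36 + 6 i \sqrt{3}\right) 25 = -900 + 150 i \sqrt{3}$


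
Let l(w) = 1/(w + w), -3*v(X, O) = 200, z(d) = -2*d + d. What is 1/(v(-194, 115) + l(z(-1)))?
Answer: -6/397 ≈ -0.015113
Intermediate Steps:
z(d) = -d
v(X, O) = -200/3 (v(X, O) = -⅓*200 = -200/3)
l(w) = 1/(2*w)
1/(v(-194, 115) + l(z(-1))) = 1/(-200/3 + 1/(2*((-1*(-1))))) = 1/(-200/3 + (½)/1) = 1/(-200/3 + (½)*1) = 1/(-200/3 + ½) = 1/(-397/6) = -6/397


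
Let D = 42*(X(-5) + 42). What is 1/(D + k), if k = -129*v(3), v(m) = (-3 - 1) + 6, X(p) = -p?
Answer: 1/1716 ≈ 0.00058275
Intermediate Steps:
D = 1974 (D = 42*(-1*(-5) + 42) = 42*(5 + 42) = 42*47 = 1974)
v(m) = 2 (v(m) = -4 + 6 = 2)
k = -258 (k = -129*2 = -258)
1/(D + k) = 1/(1974 - 258) = 1/1716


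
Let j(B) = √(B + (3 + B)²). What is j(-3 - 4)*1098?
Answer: 3294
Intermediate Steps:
j(-3 - 4)*1098 = √((-3 - 4) + (3 + (-3 - 4))²)*1098 = √(-7 + (3 - 7)²)*1098 = √(-7 + (-4)²)*1098 = √(-7 + 16)*1098 = √9*1098 = 3*1098 = 3294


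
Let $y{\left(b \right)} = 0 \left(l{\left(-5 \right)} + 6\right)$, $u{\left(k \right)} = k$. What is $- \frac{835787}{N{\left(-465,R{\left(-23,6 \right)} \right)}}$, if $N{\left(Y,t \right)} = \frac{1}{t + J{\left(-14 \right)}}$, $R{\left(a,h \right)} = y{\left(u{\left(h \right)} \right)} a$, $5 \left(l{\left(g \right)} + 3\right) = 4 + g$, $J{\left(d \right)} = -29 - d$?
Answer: $12536805$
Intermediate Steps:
$l{\left(g \right)} = - \frac{11}{5} + \frac{g}{5}$ ($l{\left(g \right)} = -3 + \frac{4 + g}{5} = -3 + \left(\frac{4}{5} + \frac{g}{5}\right) = - \frac{11}{5} + \frac{g}{5}$)
$y{\left(b \right)} = 0$ ($y{\left(b \right)} = 0 \left(\left(- \frac{11}{5} + \frac{1}{5} \left(-5\right)\right) + 6\right) = 0 \left(\left(- \frac{11}{5} - 1\right) + 6\right) = 0 \left(- \frac{16}{5} + 6\right) = 0 \cdot \frac{14}{5} = 0$)
$R{\left(a,h \right)} = 0$ ($R{\left(a,h \right)} = 0 a = 0$)
$N{\left(Y,t \right)} = \frac{1}{-15 + t}$ ($N{\left(Y,t \right)} = \frac{1}{t - 15} = \frac{1}{-15 + t}$)
$- \frac{835787}{N{\left(-465,R{\left(-23,6 \right)} \right)}} = - \frac{835787}{\frac{1}{-15 + 0}} = - \frac{835787}{\frac{1}{-15}} = - \frac{835787}{- \frac{1}{15}} = \left(-835787\right) \left(-15\right) = 12536805$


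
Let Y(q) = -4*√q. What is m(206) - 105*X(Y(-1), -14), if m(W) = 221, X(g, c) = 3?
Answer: -94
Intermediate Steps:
m(206) - 105*X(Y(-1), -14) = 221 - 105*3 = 221 - 315 = -94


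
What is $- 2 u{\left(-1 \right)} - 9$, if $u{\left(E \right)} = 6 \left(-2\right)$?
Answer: $15$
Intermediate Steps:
$u{\left(E \right)} = -12$
$- 2 u{\left(-1 \right)} - 9 = \left(-2\right) \left(-12\right) - 9 = 24 - 9 = 15$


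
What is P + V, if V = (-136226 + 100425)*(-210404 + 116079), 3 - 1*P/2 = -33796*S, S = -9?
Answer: 3376321003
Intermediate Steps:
P = -608322 (P = 6 - (-67592)*(-9) = 6 - 2*304164 = 6 - 608328 = -608322)
V = 3376929325 (V = -35801*(-94325) = 3376929325)
P + V = -608322 + 3376929325 = 3376321003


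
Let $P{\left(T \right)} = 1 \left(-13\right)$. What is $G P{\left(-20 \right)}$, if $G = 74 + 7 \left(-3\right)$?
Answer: $-689$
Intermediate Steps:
$G = 53$ ($G = 74 - 21 = 53$)
$P{\left(T \right)} = -13$
$G P{\left(-20 \right)} = 53 \left(-13\right) = -689$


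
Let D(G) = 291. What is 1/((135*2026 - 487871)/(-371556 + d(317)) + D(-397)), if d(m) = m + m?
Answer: 370922/108152663 ≈ 0.0034296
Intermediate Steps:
d(m) = 2*m
1/((135*2026 - 487871)/(-371556 + d(317)) + D(-397)) = 1/((135*2026 - 487871)/(-371556 + 2*317) + 291) = 1/((273510 - 487871)/(-371556 + 634) + 291) = 1/(-214361/(-370922) + 291) = 1/(-214361*(-1/370922) + 291) = 1/(214361/370922 + 291) = 1/(108152663/370922) = 370922/108152663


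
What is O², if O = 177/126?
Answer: 3481/1764 ≈ 1.9734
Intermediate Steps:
O = 59/42 (O = 177*(1/126) = 59/42 ≈ 1.4048)
O² = (59/42)² = 3481/1764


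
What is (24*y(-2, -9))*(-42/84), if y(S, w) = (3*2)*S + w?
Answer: 252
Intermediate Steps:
y(S, w) = w + 6*S (y(S, w) = 6*S + w = w + 6*S)
(24*y(-2, -9))*(-42/84) = (24*(-9 + 6*(-2)))*(-42/84) = (24*(-9 - 12))*(-42*1/84) = (24*(-21))*(-1/2) = -504*(-1/2) = 252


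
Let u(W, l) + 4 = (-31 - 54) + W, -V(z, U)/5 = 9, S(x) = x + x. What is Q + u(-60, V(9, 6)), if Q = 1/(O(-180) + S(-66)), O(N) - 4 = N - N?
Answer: -19073/128 ≈ -149.01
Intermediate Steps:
S(x) = 2*x
V(z, U) = -45 (V(z, U) = -5*9 = -45)
u(W, l) = -89 + W (u(W, l) = -4 + ((-31 - 54) + W) = -4 + (-85 + W) = -89 + W)
O(N) = 4 (O(N) = 4 + (N - N) = 4 + 0 = 4)
Q = -1/128 (Q = 1/(4 + 2*(-66)) = 1/(4 - 132) = 1/(-128) = -1/128 ≈ -0.0078125)
Q + u(-60, V(9, 6)) = -1/128 + (-89 - 60) = -1/128 - 149 = -19073/128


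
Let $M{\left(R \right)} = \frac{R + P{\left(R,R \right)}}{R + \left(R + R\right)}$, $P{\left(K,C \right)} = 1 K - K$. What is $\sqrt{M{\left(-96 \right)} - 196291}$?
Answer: $\frac{2 i \sqrt{441654}}{3} \approx 443.05 i$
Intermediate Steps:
$P{\left(K,C \right)} = 0$ ($P{\left(K,C \right)} = K - K = 0$)
$M{\left(R \right)} = \frac{1}{3}$ ($M{\left(R \right)} = \frac{R + 0}{R + \left(R + R\right)} = \frac{R}{R + 2 R} = \frac{R}{3 R} = R \frac{1}{3 R} = \frac{1}{3}$)
$\sqrt{M{\left(-96 \right)} - 196291} = \sqrt{\frac{1}{3} - 196291} = \sqrt{- \frac{588872}{3}} = \frac{2 i \sqrt{441654}}{3}$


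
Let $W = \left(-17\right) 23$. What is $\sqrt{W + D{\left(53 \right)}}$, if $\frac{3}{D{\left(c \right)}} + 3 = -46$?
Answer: $\frac{i \sqrt{19162}}{7} \approx 19.775 i$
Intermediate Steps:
$D{\left(c \right)} = - \frac{3}{49}$ ($D{\left(c \right)} = \frac{3}{-3 - 46} = \frac{3}{-49} = 3 \left(- \frac{1}{49}\right) = - \frac{3}{49}$)
$W = -391$
$\sqrt{W + D{\left(53 \right)}} = \sqrt{-391 - \frac{3}{49}} = \sqrt{- \frac{19162}{49}} = \frac{i \sqrt{19162}}{7}$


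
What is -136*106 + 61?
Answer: -14355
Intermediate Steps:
-136*106 + 61 = -14416 + 61 = -14355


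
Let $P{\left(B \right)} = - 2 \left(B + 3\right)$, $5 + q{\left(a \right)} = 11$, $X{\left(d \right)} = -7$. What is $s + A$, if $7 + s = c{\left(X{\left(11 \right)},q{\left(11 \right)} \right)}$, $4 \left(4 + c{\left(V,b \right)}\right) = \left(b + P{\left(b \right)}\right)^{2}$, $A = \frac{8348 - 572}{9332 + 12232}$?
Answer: $\frac{15191}{599} \approx 25.361$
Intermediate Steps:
$q{\left(a \right)} = 6$ ($q{\left(a \right)} = -5 + 11 = 6$)
$P{\left(B \right)} = -6 - 2 B$ ($P{\left(B \right)} = - 2 \left(3 + B\right) = -6 - 2 B$)
$A = \frac{216}{599}$ ($A = \frac{7776}{21564} = 7776 \cdot \frac{1}{21564} = \frac{216}{599} \approx 0.3606$)
$c{\left(V,b \right)} = -4 + \frac{\left(-6 - b\right)^{2}}{4}$ ($c{\left(V,b \right)} = -4 + \frac{\left(b - \left(6 + 2 b\right)\right)^{2}}{4} = -4 + \frac{\left(-6 - b\right)^{2}}{4}$)
$s = 25$ ($s = -7 - \left(4 - \frac{\left(6 + 6\right)^{2}}{4}\right) = -7 - \left(4 - \frac{12^{2}}{4}\right) = -7 + \left(-4 + \frac{1}{4} \cdot 144\right) = -7 + \left(-4 + 36\right) = -7 + 32 = 25$)
$s + A = 25 + \frac{216}{599} = \frac{15191}{599}$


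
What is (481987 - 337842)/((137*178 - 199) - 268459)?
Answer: -144145/244272 ≈ -0.59010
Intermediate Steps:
(481987 - 337842)/((137*178 - 199) - 268459) = 144145/((24386 - 199) - 268459) = 144145/(24187 - 268459) = 144145/(-244272) = 144145*(-1/244272) = -144145/244272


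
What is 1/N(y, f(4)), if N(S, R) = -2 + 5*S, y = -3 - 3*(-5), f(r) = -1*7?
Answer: 1/58 ≈ 0.017241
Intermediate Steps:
f(r) = -7
y = 12 (y = -3 + 15 = 12)
1/N(y, f(4)) = 1/(-2 + 5*12) = 1/(-2 + 60) = 1/58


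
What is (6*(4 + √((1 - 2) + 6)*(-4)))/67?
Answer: 24/67 - 24*√5/67 ≈ -0.44277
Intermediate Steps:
(6*(4 + √((1 - 2) + 6)*(-4)))/67 = (6*(4 + √(-1 + 6)*(-4)))*(1/67) = (6*(4 + √5*(-4)))*(1/67) = (6*(4 - 4*√5))*(1/67) = (24 - 24*√5)*(1/67) = 24/67 - 24*√5/67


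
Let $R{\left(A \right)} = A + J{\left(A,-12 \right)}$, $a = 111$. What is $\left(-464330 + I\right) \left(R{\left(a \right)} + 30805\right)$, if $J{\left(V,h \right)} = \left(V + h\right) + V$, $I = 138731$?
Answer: $-10134594474$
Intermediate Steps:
$J{\left(V,h \right)} = h + 2 V$
$R{\left(A \right)} = -12 + 3 A$ ($R{\left(A \right)} = A + \left(-12 + 2 A\right) = -12 + 3 A$)
$\left(-464330 + I\right) \left(R{\left(a \right)} + 30805\right) = \left(-464330 + 138731\right) \left(\left(-12 + 3 \cdot 111\right) + 30805\right) = - 325599 \left(\left(-12 + 333\right) + 30805\right) = - 325599 \left(321 + 30805\right) = \left(-325599\right) 31126 = -10134594474$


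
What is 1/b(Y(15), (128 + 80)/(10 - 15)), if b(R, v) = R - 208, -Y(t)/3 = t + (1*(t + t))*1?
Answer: -1/343 ≈ -0.0029155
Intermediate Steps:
Y(t) = -9*t (Y(t) = -3*(t + (1*(t + t))*1) = -3*(t + (1*(2*t))*1) = -3*(t + (2*t)*1) = -3*(t + 2*t) = -9*t)
b(R, v) = -208 + R
1/b(Y(15), (128 + 80)/(10 - 15)) = 1/(-208 - 9*15) = 1/(-208 - 135) = 1/(-343) = -1/343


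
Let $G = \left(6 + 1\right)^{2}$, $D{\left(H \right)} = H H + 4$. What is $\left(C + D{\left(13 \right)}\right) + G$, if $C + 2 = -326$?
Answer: $-106$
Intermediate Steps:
$C = -328$ ($C = -2 - 326 = -328$)
$D{\left(H \right)} = 4 + H^{2}$ ($D{\left(H \right)} = H^{2} + 4 = 4 + H^{2}$)
$G = 49$ ($G = 7^{2} = 49$)
$\left(C + D{\left(13 \right)}\right) + G = \left(-328 + \left(4 + 13^{2}\right)\right) + 49 = \left(-328 + \left(4 + 169\right)\right) + 49 = \left(-328 + 173\right) + 49 = -155 + 49 = -106$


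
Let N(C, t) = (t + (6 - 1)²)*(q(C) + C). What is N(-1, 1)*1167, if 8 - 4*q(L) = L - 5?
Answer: 75855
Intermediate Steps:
q(L) = 13/4 - L/4 (q(L) = 2 - (L - 5)/4 = 2 - (-5 + L)/4 = 2 + (5/4 - L/4) = 13/4 - L/4)
N(C, t) = (25 + t)*(13/4 + 3*C/4) (N(C, t) = (t + (6 - 1)²)*((13/4 - C/4) + C) = (t + 5²)*(13/4 + 3*C/4) = (t + 25)*(13/4 + 3*C/4) = (25 + t)*(13/4 + 3*C/4))
N(-1, 1)*1167 = (325/4 + (13/4)*1 + (75/4)*(-1) + (¾)*(-1)*1)*1167 = (325/4 + 13/4 - 75/4 - ¾)*1167 = 65*1167 = 75855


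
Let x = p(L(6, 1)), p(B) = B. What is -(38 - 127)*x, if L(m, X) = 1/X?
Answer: 89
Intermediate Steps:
x = 1 (x = 1/1 = 1)
-(38 - 127)*x = -(38 - 127) = -(-89) = -1*(-89) = 89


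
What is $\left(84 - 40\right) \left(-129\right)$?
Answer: $-5676$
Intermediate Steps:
$\left(84 - 40\right) \left(-129\right) = 44 \left(-129\right) = -5676$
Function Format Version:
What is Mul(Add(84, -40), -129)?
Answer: -5676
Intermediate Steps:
Mul(Add(84, -40), -129) = Mul(44, -129) = -5676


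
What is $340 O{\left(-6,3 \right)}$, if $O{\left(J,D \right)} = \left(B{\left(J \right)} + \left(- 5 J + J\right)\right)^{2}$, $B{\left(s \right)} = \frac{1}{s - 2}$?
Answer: $\frac{3100885}{16} \approx 1.9381 \cdot 10^{5}$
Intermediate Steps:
$B{\left(s \right)} = \frac{1}{-2 + s}$
$O{\left(J,D \right)} = \left(\frac{1}{-2 + J} - 4 J\right)^{2}$ ($O{\left(J,D \right)} = \left(\frac{1}{-2 + J} + \left(- 5 J + J\right)\right)^{2} = \left(\frac{1}{-2 + J} - 4 J\right)^{2}$)
$340 O{\left(-6,3 \right)} = 340 \frac{\left(-1 + 4 \left(-6\right) \left(-2 - 6\right)\right)^{2}}{\left(-2 - 6\right)^{2}} = 340 \frac{\left(-1 + 4 \left(-6\right) \left(-8\right)\right)^{2}}{64} = 340 \left(-1 + 192\right)^{2} \cdot \frac{1}{64} = 340 \cdot 191^{2} \cdot \frac{1}{64} = 340 \cdot 36481 \cdot \frac{1}{64} = 340 \cdot \frac{36481}{64} = \frac{3100885}{16}$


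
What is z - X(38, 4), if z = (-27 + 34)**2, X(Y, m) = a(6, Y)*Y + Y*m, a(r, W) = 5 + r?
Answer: -521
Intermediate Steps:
X(Y, m) = 11*Y + Y*m (X(Y, m) = (5 + 6)*Y + Y*m = 11*Y + Y*m)
z = 49 (z = 7**2 = 49)
z - X(38, 4) = 49 - 38*(11 + 4) = 49 - 38*15 = 49 - 1*570 = 49 - 570 = -521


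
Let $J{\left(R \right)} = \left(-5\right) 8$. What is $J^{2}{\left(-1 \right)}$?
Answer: $1600$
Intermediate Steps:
$J{\left(R \right)} = -40$
$J^{2}{\left(-1 \right)} = \left(-40\right)^{2} = 1600$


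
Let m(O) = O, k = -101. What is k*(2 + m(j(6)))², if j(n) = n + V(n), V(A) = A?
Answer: -19796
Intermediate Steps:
j(n) = 2*n (j(n) = n + n = 2*n)
k*(2 + m(j(6)))² = -101*(2 + 2*6)² = -101*(2 + 12)² = -101*14² = -101*196 = -19796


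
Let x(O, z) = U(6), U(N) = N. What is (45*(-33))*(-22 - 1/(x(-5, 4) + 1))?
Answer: 230175/7 ≈ 32882.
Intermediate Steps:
x(O, z) = 6
(45*(-33))*(-22 - 1/(x(-5, 4) + 1)) = (45*(-33))*(-22 - 1/(6 + 1)) = -1485*(-22 - 1/7) = -1485*(-22 - 1*⅐) = -1485*(-22 - ⅐) = -1485*(-155/7) = 230175/7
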